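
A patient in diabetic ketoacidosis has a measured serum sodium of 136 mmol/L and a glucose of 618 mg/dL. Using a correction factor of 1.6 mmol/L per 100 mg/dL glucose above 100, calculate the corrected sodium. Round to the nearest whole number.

Corrected Na = measured Na + 1.6 · (glucose − 100)/100
= 136 + 1.6 · (618 − 100)/100
= 136 + 8.3
= 144.3 mmol/L

144 mmol/L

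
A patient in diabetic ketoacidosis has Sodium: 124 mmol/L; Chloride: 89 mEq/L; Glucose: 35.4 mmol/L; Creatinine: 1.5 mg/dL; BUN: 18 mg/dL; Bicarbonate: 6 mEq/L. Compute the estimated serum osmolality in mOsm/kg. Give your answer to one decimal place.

Calculated osmolality = 2·Na + glucose + BUN/2.8
= 2·124 + 35.4 + 18/2.8
= 248 + 35.40 + 6.43
= 289.83 mOsm/kg

289.8 mOsm/kg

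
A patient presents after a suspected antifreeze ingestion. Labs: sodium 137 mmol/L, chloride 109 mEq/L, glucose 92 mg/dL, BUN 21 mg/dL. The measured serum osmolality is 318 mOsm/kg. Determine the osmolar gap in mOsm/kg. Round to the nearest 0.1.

31.4 mOsm/kg

Calculated osmolality = 2·Na + glucose/18 + BUN/2.8
= 2·137 + 92/18 + 21/2.8
= 274 + 5.11 + 7.50
= 286.61 mOsm/kg ≈ 286.6 mOsm/kg
Osmolar gap = measured − calculated = 318 − 286.6 = 31.4 mOsm/kg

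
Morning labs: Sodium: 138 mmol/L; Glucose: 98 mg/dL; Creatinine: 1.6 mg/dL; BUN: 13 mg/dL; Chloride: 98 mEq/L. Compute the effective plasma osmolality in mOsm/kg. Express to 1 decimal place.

Effective osmolality excludes urea (freely permeant across cell membranes):
2·Na + glucose/18
= 2·138 + 98/18
= 276 + 5.44
= 281.44 mOsm/kg

281.4 mOsm/kg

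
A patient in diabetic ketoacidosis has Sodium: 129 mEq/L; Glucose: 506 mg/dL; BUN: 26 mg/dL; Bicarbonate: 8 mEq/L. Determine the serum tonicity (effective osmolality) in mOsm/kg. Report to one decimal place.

Effective osmolality excludes urea (freely permeant across cell membranes):
2·Na + glucose/18
= 2·129 + 506/18
= 258 + 28.11
= 286.11 mOsm/kg

286.1 mOsm/kg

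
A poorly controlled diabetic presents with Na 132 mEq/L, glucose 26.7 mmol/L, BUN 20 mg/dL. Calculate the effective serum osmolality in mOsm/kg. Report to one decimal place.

Effective osmolality excludes urea (freely permeant across cell membranes):
2·Na + glucose
= 2·132 + 26.7
= 264 + 26.7
= 290.7 mOsm/kg

290.7 mOsm/kg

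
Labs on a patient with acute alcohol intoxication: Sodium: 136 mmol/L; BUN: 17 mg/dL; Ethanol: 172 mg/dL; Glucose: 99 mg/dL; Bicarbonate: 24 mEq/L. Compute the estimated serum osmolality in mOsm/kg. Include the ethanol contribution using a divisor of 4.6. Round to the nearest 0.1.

321.0 mOsm/kg

Calculated osmolality = 2·Na + glucose/18 + BUN/2.8 + ethanol/4.6
= 2·136 + 99/18 + 17/2.8 + 172/4.6
= 272 + 5.50 + 6.07 + 37.39
= 320.96 mOsm/kg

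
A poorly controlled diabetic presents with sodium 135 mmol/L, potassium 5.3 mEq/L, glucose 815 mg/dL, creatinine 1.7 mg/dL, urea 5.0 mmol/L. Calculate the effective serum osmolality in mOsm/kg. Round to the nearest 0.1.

315.3 mOsm/kg

Effective osmolality excludes urea (freely permeant across cell membranes):
2·Na + glucose/18
= 2·135 + 815/18
= 270 + 45.28
= 315.28 mOsm/kg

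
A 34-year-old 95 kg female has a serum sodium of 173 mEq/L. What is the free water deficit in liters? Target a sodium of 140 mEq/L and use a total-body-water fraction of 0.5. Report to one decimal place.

TBW = 0.5 · 95 = 47.5 L
Free water deficit = TBW · (Na/140 − 1)
= 47.5 · (173/140 − 1)
= 47.5 · 0.2357
= 11.2 L

11.2 L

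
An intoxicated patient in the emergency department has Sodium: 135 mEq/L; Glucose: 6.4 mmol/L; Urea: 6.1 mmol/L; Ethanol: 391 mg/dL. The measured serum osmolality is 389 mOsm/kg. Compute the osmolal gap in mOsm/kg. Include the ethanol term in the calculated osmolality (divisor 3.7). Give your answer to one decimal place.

Calculated osmolality = 2·Na + glucose + urea + ethanol/3.7
= 2·135 + 6.4 + 6.1 + 391/3.7
= 270 + 6.40 + 6.10 + 105.68
= 388.18 mOsm/kg ≈ 388.2 mOsm/kg
Osmolar gap = measured − calculated = 389 − 388.2 = 0.8 mOsm/kg

0.8 mOsm/kg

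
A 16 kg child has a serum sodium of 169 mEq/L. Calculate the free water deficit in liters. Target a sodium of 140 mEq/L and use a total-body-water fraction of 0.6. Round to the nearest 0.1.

TBW = 0.6 · 16 = 9.6 L
Free water deficit = TBW · (Na/140 − 1)
= 9.6 · (169/140 − 1)
= 9.6 · 0.2071
= 1.99 L

2.0 L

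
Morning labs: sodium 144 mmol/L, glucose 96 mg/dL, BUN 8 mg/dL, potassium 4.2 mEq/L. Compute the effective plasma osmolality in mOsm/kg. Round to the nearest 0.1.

293.3 mOsm/kg

Effective osmolality excludes urea (freely permeant across cell membranes):
2·Na + glucose/18
= 2·144 + 96/18
= 288 + 5.33
= 293.33 mOsm/kg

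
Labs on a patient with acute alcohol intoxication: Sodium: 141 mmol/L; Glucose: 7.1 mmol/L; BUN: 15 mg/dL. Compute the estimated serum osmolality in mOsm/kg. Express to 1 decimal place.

Calculated osmolality = 2·Na + glucose + BUN/2.8
= 2·141 + 7.1 + 15/2.8
= 282 + 7.10 + 5.36
= 294.46 mOsm/kg

294.5 mOsm/kg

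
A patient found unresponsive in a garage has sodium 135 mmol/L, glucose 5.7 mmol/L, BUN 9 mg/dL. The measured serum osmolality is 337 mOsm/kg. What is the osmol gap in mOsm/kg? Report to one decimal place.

58.1 mOsm/kg

Calculated osmolality = 2·Na + glucose + BUN/2.8
= 2·135 + 5.7 + 9/2.8
= 270 + 5.70 + 3.21
= 278.91 mOsm/kg ≈ 278.9 mOsm/kg
Osmolar gap = measured − calculated = 337 − 278.9 = 58.1 mOsm/kg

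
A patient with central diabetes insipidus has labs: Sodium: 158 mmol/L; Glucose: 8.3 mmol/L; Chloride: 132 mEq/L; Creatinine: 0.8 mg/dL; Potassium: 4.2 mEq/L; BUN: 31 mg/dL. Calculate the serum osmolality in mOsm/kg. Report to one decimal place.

Calculated osmolality = 2·Na + glucose + BUN/2.8
= 2·158 + 8.3 + 31/2.8
= 316 + 8.30 + 11.07
= 335.37 mOsm/kg

335.4 mOsm/kg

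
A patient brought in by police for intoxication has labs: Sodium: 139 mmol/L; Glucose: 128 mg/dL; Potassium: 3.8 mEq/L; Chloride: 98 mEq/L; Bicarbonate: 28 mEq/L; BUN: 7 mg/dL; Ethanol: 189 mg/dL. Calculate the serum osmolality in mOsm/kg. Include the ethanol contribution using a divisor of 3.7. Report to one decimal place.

338.7 mOsm/kg

Calculated osmolality = 2·Na + glucose/18 + BUN/2.8 + ethanol/3.7
= 2·139 + 128/18 + 7/2.8 + 189/3.7
= 278 + 7.11 + 2.50 + 51.08
= 338.69 mOsm/kg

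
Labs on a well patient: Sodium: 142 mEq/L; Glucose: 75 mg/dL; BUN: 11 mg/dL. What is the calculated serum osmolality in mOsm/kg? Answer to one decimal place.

Calculated osmolality = 2·Na + glucose/18 + BUN/2.8
= 2·142 + 75/18 + 11/2.8
= 284 + 4.17 + 3.93
= 292.1 mOsm/kg

292.1 mOsm/kg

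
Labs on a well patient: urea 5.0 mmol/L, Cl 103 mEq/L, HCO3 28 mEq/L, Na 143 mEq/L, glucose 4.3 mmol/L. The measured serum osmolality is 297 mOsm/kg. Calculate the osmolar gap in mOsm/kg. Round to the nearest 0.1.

Calculated osmolality = 2·Na + glucose + urea
= 2·143 + 4.3 + 5
= 286 + 4.30 + 5
= 295.3 mOsm/kg ≈ 295.3 mOsm/kg
Osmolar gap = measured − calculated = 297 − 295.3 = 1.7 mOsm/kg

1.7 mOsm/kg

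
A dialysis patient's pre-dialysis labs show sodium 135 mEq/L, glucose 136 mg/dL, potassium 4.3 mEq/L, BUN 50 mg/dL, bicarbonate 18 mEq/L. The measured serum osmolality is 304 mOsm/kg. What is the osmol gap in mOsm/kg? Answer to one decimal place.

Calculated osmolality = 2·Na + glucose/18 + BUN/2.8
= 2·135 + 136/18 + 50/2.8
= 270 + 7.56 + 17.86
= 295.42 mOsm/kg ≈ 295.4 mOsm/kg
Osmolar gap = measured − calculated = 304 − 295.4 = 8.6 mOsm/kg

8.6 mOsm/kg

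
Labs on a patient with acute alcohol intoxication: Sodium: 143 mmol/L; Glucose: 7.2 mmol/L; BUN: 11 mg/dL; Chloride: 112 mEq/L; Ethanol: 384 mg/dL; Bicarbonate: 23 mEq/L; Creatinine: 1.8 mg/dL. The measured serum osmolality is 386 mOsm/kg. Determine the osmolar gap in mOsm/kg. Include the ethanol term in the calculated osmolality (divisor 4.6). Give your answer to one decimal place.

5.4 mOsm/kg

Calculated osmolality = 2·Na + glucose + BUN/2.8 + ethanol/4.6
= 2·143 + 7.2 + 11/2.8 + 384/4.6
= 286 + 7.20 + 3.93 + 83.48
= 380.61 mOsm/kg ≈ 380.6 mOsm/kg
Osmolar gap = measured − calculated = 386 − 380.6 = 5.4 mOsm/kg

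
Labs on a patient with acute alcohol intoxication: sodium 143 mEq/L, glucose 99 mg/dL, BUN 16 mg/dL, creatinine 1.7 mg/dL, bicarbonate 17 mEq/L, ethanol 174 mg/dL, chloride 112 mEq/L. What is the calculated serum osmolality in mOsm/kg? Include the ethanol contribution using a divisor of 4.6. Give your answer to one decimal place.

335.0 mOsm/kg

Calculated osmolality = 2·Na + glucose/18 + BUN/2.8 + ethanol/4.6
= 2·143 + 99/18 + 16/2.8 + 174/4.6
= 286 + 5.50 + 5.71 + 37.83
= 335.04 mOsm/kg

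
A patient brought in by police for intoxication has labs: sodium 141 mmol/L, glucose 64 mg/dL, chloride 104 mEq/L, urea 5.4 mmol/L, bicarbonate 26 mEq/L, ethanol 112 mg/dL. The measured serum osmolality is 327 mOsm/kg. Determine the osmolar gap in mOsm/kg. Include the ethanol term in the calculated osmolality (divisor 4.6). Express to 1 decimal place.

11.7 mOsm/kg

Calculated osmolality = 2·Na + glucose/18 + urea + ethanol/4.6
= 2·141 + 64/18 + 5.4 + 112/4.6
= 282 + 3.56 + 5.40 + 24.35
= 315.31 mOsm/kg ≈ 315.3 mOsm/kg
Osmolar gap = measured − calculated = 327 − 315.3 = 11.7 mOsm/kg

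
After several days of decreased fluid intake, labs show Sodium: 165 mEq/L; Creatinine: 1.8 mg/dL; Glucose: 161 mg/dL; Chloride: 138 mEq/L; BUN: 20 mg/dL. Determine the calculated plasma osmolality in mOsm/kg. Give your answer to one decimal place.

Calculated osmolality = 2·Na + glucose/18 + BUN/2.8
= 2·165 + 161/18 + 20/2.8
= 330 + 8.94 + 7.14
= 346.08 mOsm/kg

346.1 mOsm/kg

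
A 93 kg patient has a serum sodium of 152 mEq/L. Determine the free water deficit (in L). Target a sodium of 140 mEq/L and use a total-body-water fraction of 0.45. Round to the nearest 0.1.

3.6 L

TBW = 0.45 · 93 = 41.85 L
Free water deficit = TBW · (Na/140 − 1)
= 41.85 · (152/140 − 1)
= 41.85 · 0.0857
= 3.59 L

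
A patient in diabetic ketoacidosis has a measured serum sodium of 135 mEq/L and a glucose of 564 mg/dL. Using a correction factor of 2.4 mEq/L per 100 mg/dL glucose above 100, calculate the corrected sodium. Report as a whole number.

Corrected Na = measured Na + 2.4 · (glucose − 100)/100
= 135 + 2.4 · (564 − 100)/100
= 135 + 11.1
= 146.1 mEq/L

146 mEq/L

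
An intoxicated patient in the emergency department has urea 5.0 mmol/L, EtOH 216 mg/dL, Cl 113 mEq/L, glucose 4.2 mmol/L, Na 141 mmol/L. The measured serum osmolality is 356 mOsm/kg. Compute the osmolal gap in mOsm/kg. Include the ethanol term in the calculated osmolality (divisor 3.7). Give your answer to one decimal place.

Calculated osmolality = 2·Na + glucose + urea + ethanol/3.7
= 2·141 + 4.2 + 5 + 216/3.7
= 282 + 4.20 + 5 + 58.38
= 349.58 mOsm/kg ≈ 349.6 mOsm/kg
Osmolar gap = measured − calculated = 356 − 349.6 = 6.4 mOsm/kg

6.4 mOsm/kg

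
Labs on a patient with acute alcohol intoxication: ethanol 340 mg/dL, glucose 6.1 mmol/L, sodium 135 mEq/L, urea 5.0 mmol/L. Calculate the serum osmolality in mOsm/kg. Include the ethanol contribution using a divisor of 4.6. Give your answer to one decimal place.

355.0 mOsm/kg

Calculated osmolality = 2·Na + glucose + urea + ethanol/4.6
= 2·135 + 6.1 + 5 + 340/4.6
= 270 + 6.10 + 5 + 73.91
= 355.01 mOsm/kg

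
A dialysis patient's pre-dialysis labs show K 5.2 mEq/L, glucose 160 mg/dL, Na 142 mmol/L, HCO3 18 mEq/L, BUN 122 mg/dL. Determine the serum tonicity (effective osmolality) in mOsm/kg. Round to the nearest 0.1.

Effective osmolality excludes urea (freely permeant across cell membranes):
2·Na + glucose/18
= 2·142 + 160/18
= 284 + 8.89
= 292.89 mOsm/kg

292.9 mOsm/kg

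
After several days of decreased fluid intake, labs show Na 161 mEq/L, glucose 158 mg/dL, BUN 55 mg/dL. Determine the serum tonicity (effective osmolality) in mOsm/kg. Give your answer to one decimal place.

Effective osmolality excludes urea (freely permeant across cell membranes):
2·Na + glucose/18
= 2·161 + 158/18
= 322 + 8.78
= 330.78 mOsm/kg

330.8 mOsm/kg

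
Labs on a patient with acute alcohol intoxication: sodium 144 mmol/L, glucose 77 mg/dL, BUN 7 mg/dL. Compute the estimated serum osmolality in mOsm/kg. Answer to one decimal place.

Calculated osmolality = 2·Na + glucose/18 + BUN/2.8
= 2·144 + 77/18 + 7/2.8
= 288 + 4.28 + 2.50
= 294.78 mOsm/kg

294.8 mOsm/kg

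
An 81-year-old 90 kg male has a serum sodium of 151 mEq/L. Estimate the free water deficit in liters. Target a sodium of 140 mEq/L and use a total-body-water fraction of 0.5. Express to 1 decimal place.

3.5 L

TBW = 0.5 · 90 = 45 L
Free water deficit = TBW · (Na/140 − 1)
= 45 · (151/140 − 1)
= 45 · 0.0786
= 3.54 L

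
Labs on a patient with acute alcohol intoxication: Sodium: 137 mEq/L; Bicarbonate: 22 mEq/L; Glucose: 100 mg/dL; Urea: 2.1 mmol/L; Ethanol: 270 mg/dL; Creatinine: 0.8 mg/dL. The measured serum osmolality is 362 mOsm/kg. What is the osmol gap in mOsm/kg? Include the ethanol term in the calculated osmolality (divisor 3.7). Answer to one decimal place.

Calculated osmolality = 2·Na + glucose/18 + urea + ethanol/3.7
= 2·137 + 100/18 + 2.1 + 270/3.7
= 274 + 5.56 + 2.10 + 72.97
= 354.63 mOsm/kg ≈ 354.6 mOsm/kg
Osmolar gap = measured − calculated = 362 − 354.6 = 7.4 mOsm/kg

7.4 mOsm/kg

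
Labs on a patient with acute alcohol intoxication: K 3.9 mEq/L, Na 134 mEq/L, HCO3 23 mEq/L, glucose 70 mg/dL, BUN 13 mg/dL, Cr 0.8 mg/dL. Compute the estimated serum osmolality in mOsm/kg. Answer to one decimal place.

Calculated osmolality = 2·Na + glucose/18 + BUN/2.8
= 2·134 + 70/18 + 13/2.8
= 268 + 3.89 + 4.64
= 276.53 mOsm/kg

276.5 mOsm/kg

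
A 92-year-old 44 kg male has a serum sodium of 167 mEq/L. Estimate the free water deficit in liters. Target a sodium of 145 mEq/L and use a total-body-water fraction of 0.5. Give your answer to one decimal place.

3.3 L

TBW = 0.5 · 44 = 22 L
Free water deficit = TBW · (Na/145 − 1)
= 22 · (167/145 − 1)
= 22 · 0.1517
= 3.34 L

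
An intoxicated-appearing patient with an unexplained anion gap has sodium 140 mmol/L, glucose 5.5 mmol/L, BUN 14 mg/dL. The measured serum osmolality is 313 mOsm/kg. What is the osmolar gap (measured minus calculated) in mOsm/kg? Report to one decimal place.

22.5 mOsm/kg

Calculated osmolality = 2·Na + glucose + BUN/2.8
= 2·140 + 5.5 + 14/2.8
= 280 + 5.50 + 5
= 290.5 mOsm/kg ≈ 290.5 mOsm/kg
Osmolar gap = measured − calculated = 313 − 290.5 = 22.5 mOsm/kg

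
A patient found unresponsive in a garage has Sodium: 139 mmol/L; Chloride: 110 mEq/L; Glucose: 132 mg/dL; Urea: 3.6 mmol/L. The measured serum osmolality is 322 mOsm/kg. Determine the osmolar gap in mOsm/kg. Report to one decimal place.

Calculated osmolality = 2·Na + glucose/18 + urea
= 2·139 + 132/18 + 3.6
= 278 + 7.33 + 3.60
= 288.93 mOsm/kg ≈ 288.9 mOsm/kg
Osmolar gap = measured − calculated = 322 − 288.9 = 33.1 mOsm/kg

33.1 mOsm/kg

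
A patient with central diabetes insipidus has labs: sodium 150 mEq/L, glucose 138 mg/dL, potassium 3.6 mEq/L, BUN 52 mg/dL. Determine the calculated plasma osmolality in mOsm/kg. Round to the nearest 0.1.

Calculated osmolality = 2·Na + glucose/18 + BUN/2.8
= 2·150 + 138/18 + 52/2.8
= 300 + 7.67 + 18.57
= 326.24 mOsm/kg

326.2 mOsm/kg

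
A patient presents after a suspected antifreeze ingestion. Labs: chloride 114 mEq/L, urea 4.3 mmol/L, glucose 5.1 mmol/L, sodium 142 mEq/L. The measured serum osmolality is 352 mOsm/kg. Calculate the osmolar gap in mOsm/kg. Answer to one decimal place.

58.6 mOsm/kg

Calculated osmolality = 2·Na + glucose + urea
= 2·142 + 5.1 + 4.3
= 284 + 5.10 + 4.30
= 293.4 mOsm/kg ≈ 293.4 mOsm/kg
Osmolar gap = measured − calculated = 352 − 293.4 = 58.6 mOsm/kg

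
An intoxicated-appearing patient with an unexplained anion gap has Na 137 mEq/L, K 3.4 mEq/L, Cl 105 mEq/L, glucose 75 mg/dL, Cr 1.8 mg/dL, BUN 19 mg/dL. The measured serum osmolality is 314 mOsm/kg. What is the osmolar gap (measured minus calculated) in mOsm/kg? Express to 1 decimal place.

29.0 mOsm/kg

Calculated osmolality = 2·Na + glucose/18 + BUN/2.8
= 2·137 + 75/18 + 19/2.8
= 274 + 4.17 + 6.79
= 284.96 mOsm/kg ≈ 285.0 mOsm/kg
Osmolar gap = measured − calculated = 314 − 285.0 = 29.0 mOsm/kg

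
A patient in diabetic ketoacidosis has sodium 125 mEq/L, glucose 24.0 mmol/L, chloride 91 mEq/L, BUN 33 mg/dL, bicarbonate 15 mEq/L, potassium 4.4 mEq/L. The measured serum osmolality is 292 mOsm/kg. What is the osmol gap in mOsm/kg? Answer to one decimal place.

Calculated osmolality = 2·Na + glucose + BUN/2.8
= 2·125 + 24 + 33/2.8
= 250 + 24 + 11.79
= 285.79 mOsm/kg ≈ 285.8 mOsm/kg
Osmolar gap = measured − calculated = 292 − 285.8 = 6.2 mOsm/kg

6.2 mOsm/kg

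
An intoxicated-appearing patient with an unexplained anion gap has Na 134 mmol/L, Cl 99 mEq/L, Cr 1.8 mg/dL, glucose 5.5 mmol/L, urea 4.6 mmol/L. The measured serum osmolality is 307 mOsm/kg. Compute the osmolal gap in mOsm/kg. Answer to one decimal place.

Calculated osmolality = 2·Na + glucose + urea
= 2·134 + 5.5 + 4.6
= 268 + 5.50 + 4.60
= 278.1 mOsm/kg ≈ 278.1 mOsm/kg
Osmolar gap = measured − calculated = 307 − 278.1 = 28.9 mOsm/kg

28.9 mOsm/kg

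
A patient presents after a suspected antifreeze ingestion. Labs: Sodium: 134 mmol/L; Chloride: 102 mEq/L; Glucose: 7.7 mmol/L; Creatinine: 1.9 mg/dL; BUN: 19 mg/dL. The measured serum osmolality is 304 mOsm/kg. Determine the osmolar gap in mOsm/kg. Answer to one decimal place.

Calculated osmolality = 2·Na + glucose + BUN/2.8
= 2·134 + 7.7 + 19/2.8
= 268 + 7.70 + 6.79
= 282.49 mOsm/kg ≈ 282.5 mOsm/kg
Osmolar gap = measured − calculated = 304 − 282.5 = 21.5 mOsm/kg

21.5 mOsm/kg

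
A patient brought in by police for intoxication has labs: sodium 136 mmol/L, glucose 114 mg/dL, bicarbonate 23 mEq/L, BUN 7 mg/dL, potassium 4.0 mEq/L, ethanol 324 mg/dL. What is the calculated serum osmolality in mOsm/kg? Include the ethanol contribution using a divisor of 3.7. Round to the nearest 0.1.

368.4 mOsm/kg

Calculated osmolality = 2·Na + glucose/18 + BUN/2.8 + ethanol/3.7
= 2·136 + 114/18 + 7/2.8 + 324/3.7
= 272 + 6.33 + 2.50 + 87.57
= 368.4 mOsm/kg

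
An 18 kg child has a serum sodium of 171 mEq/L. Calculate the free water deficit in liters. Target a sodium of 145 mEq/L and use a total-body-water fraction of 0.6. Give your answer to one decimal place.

TBW = 0.6 · 18 = 10.8 L
Free water deficit = TBW · (Na/145 − 1)
= 10.8 · (171/145 − 1)
= 10.8 · 0.1793
= 1.94 L

1.9 L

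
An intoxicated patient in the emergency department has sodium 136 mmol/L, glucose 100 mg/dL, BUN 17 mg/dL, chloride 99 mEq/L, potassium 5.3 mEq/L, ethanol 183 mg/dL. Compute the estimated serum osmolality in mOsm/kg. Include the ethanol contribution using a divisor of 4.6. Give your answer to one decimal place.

Calculated osmolality = 2·Na + glucose/18 + BUN/2.8 + ethanol/4.6
= 2·136 + 100/18 + 17/2.8 + 183/4.6
= 272 + 5.56 + 6.07 + 39.78
= 323.41 mOsm/kg

323.4 mOsm/kg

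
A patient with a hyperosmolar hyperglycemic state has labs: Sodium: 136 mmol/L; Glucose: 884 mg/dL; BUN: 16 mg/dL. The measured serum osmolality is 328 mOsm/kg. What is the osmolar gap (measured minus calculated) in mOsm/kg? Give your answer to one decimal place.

1.2 mOsm/kg

Calculated osmolality = 2·Na + glucose/18 + BUN/2.8
= 2·136 + 884/18 + 16/2.8
= 272 + 49.11 + 5.71
= 326.82 mOsm/kg ≈ 326.8 mOsm/kg
Osmolar gap = measured − calculated = 328 − 326.8 = 1.2 mOsm/kg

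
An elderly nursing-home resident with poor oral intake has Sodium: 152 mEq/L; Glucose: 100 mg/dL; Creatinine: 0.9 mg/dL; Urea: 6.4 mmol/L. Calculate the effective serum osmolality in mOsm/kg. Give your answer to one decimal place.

Effective osmolality excludes urea (freely permeant across cell membranes):
2·Na + glucose/18
= 2·152 + 100/18
= 304 + 5.56
= 309.56 mOsm/kg

309.6 mOsm/kg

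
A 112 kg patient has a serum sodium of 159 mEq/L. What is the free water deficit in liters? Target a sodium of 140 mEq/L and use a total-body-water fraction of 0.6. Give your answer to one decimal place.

9.1 L

TBW = 0.6 · 112 = 67.2 L
Free water deficit = TBW · (Na/140 − 1)
= 67.2 · (159/140 − 1)
= 67.2 · 0.1357
= 9.12 L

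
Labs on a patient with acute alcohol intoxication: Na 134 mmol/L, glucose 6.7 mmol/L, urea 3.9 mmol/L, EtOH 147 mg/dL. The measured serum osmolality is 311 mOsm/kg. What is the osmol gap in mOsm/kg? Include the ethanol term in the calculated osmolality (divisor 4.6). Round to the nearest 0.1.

0.4 mOsm/kg

Calculated osmolality = 2·Na + glucose + urea + ethanol/4.6
= 2·134 + 6.7 + 3.9 + 147/4.6
= 268 + 6.70 + 3.90 + 31.96
= 310.56 mOsm/kg ≈ 310.6 mOsm/kg
Osmolar gap = measured − calculated = 311 − 310.6 = 0.4 mOsm/kg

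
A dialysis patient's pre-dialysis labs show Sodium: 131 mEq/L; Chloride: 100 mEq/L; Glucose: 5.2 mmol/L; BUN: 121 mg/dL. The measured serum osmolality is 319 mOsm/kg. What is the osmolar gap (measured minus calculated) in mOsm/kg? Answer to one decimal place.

Calculated osmolality = 2·Na + glucose + BUN/2.8
= 2·131 + 5.2 + 121/2.8
= 262 + 5.20 + 43.21
= 310.41 mOsm/kg ≈ 310.4 mOsm/kg
Osmolar gap = measured − calculated = 319 − 310.4 = 8.6 mOsm/kg

8.6 mOsm/kg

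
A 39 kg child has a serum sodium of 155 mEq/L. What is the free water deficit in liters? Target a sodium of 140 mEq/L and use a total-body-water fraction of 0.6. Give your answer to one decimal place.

TBW = 0.6 · 39 = 23.4 L
Free water deficit = TBW · (Na/140 − 1)
= 23.4 · (155/140 − 1)
= 23.4 · 0.1071
= 2.51 L

2.5 L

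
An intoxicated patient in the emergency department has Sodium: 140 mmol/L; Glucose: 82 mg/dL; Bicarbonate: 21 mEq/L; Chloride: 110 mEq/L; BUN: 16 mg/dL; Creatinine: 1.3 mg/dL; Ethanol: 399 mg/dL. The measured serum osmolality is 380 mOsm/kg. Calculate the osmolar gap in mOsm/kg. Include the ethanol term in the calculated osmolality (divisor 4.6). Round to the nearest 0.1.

3.0 mOsm/kg

Calculated osmolality = 2·Na + glucose/18 + BUN/2.8 + ethanol/4.6
= 2·140 + 82/18 + 16/2.8 + 399/4.6
= 280 + 4.56 + 5.71 + 86.74
= 377.01 mOsm/kg ≈ 377.0 mOsm/kg
Osmolar gap = measured − calculated = 380 − 377.0 = 3.0 mOsm/kg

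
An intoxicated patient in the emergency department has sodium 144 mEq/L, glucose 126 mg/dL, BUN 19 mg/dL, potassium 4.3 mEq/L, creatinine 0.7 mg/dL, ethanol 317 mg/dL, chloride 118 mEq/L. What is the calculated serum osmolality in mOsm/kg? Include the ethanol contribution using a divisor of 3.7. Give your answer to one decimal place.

387.5 mOsm/kg

Calculated osmolality = 2·Na + glucose/18 + BUN/2.8 + ethanol/3.7
= 2·144 + 126/18 + 19/2.8 + 317/3.7
= 288 + 7 + 6.79 + 85.68
= 387.47 mOsm/kg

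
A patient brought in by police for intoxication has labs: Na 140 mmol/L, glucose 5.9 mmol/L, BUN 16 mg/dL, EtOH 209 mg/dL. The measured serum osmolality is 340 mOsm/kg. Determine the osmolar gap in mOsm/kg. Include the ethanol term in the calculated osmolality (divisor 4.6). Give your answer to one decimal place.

3.0 mOsm/kg

Calculated osmolality = 2·Na + glucose + BUN/2.8 + ethanol/4.6
= 2·140 + 5.9 + 16/2.8 + 209/4.6
= 280 + 5.90 + 5.71 + 45.43
= 337.04 mOsm/kg ≈ 337.0 mOsm/kg
Osmolar gap = measured − calculated = 340 − 337.0 = 3.0 mOsm/kg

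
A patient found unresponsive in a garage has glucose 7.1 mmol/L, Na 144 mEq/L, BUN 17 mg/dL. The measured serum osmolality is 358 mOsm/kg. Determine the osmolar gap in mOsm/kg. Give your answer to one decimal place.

56.8 mOsm/kg

Calculated osmolality = 2·Na + glucose + BUN/2.8
= 2·144 + 7.1 + 17/2.8
= 288 + 7.10 + 6.07
= 301.17 mOsm/kg ≈ 301.2 mOsm/kg
Osmolar gap = measured − calculated = 358 − 301.2 = 56.8 mOsm/kg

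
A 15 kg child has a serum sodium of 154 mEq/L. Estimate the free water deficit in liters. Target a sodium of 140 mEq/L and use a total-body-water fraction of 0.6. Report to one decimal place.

0.9 L

TBW = 0.6 · 15 = 9 L
Free water deficit = TBW · (Na/140 − 1)
= 9 · (154/140 − 1)
= 9 · 0.1
= 0.9 L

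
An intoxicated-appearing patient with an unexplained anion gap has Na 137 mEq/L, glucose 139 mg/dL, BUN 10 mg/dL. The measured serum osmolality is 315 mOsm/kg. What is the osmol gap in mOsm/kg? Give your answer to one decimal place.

Calculated osmolality = 2·Na + glucose/18 + BUN/2.8
= 2·137 + 139/18 + 10/2.8
= 274 + 7.72 + 3.57
= 285.29 mOsm/kg ≈ 285.3 mOsm/kg
Osmolar gap = measured − calculated = 315 − 285.3 = 29.7 mOsm/kg

29.7 mOsm/kg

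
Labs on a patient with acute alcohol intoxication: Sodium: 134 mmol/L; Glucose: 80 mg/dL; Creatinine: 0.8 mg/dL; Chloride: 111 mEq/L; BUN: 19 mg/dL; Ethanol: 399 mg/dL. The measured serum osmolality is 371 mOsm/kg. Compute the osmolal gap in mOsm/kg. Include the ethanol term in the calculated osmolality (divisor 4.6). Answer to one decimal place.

Calculated osmolality = 2·Na + glucose/18 + BUN/2.8 + ethanol/4.6
= 2·134 + 80/18 + 19/2.8 + 399/4.6
= 268 + 4.44 + 6.79 + 86.74
= 365.97 mOsm/kg ≈ 366.0 mOsm/kg
Osmolar gap = measured − calculated = 371 − 366.0 = 5.0 mOsm/kg

5.0 mOsm/kg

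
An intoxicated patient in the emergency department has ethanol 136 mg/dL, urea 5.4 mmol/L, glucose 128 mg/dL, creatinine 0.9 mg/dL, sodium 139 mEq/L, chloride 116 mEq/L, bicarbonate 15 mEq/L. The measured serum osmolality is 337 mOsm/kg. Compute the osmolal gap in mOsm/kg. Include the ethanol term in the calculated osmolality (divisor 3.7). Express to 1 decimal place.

Calculated osmolality = 2·Na + glucose/18 + urea + ethanol/3.7
= 2·139 + 128/18 + 5.4 + 136/3.7
= 278 + 7.11 + 5.40 + 36.76
= 327.27 mOsm/kg ≈ 327.3 mOsm/kg
Osmolar gap = measured − calculated = 337 − 327.3 = 9.7 mOsm/kg

9.7 mOsm/kg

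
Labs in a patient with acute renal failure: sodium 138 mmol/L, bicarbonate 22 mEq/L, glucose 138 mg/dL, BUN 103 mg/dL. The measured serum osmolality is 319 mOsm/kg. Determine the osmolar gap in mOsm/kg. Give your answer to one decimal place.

-1.5 mOsm/kg

Calculated osmolality = 2·Na + glucose/18 + BUN/2.8
= 2·138 + 138/18 + 103/2.8
= 276 + 7.67 + 36.79
= 320.46 mOsm/kg ≈ 320.5 mOsm/kg
Osmolar gap = measured − calculated = 319 − 320.5 = -1.5 mOsm/kg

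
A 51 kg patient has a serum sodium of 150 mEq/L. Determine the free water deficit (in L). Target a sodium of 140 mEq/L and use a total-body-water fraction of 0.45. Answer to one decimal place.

1.6 L

TBW = 0.45 · 51 = 22.95 L
Free water deficit = TBW · (Na/140 − 1)
= 22.95 · (150/140 − 1)
= 22.95 · 0.0714
= 1.64 L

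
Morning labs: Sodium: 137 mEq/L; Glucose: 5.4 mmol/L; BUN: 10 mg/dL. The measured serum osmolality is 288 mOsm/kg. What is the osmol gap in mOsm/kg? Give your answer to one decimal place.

Calculated osmolality = 2·Na + glucose + BUN/2.8
= 2·137 + 5.4 + 10/2.8
= 274 + 5.40 + 3.57
= 282.97 mOsm/kg ≈ 283.0 mOsm/kg
Osmolar gap = measured − calculated = 288 − 283.0 = 5.0 mOsm/kg

5.0 mOsm/kg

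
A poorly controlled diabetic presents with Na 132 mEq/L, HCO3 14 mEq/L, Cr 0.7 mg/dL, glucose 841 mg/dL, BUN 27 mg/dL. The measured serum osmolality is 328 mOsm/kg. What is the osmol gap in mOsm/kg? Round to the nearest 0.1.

7.6 mOsm/kg

Calculated osmolality = 2·Na + glucose/18 + BUN/2.8
= 2·132 + 841/18 + 27/2.8
= 264 + 46.72 + 9.64
= 320.36 mOsm/kg ≈ 320.4 mOsm/kg
Osmolar gap = measured − calculated = 328 − 320.4 = 7.6 mOsm/kg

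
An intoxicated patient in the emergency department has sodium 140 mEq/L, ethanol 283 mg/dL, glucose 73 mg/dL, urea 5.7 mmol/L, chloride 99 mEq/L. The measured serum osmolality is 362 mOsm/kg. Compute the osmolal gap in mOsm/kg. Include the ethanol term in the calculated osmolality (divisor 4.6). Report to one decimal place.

Calculated osmolality = 2·Na + glucose/18 + urea + ethanol/4.6
= 2·140 + 73/18 + 5.7 + 283/4.6
= 280 + 4.06 + 5.70 + 61.52
= 351.28 mOsm/kg ≈ 351.3 mOsm/kg
Osmolar gap = measured − calculated = 362 − 351.3 = 10.7 mOsm/kg

10.7 mOsm/kg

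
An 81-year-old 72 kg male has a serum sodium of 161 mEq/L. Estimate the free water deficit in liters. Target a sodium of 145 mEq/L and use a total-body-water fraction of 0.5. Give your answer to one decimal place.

4.0 L

TBW = 0.5 · 72 = 36 L
Free water deficit = TBW · (Na/145 − 1)
= 36 · (161/145 − 1)
= 36 · 0.1103
= 3.97 L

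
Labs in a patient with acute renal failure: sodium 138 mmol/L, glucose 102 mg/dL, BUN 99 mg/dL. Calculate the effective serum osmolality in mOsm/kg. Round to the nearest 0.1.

281.7 mOsm/kg

Effective osmolality excludes urea (freely permeant across cell membranes):
2·Na + glucose/18
= 2·138 + 102/18
= 276 + 5.67
= 281.67 mOsm/kg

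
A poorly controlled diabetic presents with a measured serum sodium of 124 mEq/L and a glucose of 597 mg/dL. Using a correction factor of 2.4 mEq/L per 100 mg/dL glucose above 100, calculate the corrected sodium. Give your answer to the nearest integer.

136 mEq/L

Corrected Na = measured Na + 2.4 · (glucose − 100)/100
= 124 + 2.4 · (597 − 100)/100
= 124 + 11.9
= 135.9 mEq/L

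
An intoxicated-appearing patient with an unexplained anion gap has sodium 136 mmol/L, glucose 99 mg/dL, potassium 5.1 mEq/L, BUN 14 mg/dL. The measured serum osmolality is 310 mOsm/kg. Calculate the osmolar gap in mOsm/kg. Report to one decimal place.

Calculated osmolality = 2·Na + glucose/18 + BUN/2.8
= 2·136 + 99/18 + 14/2.8
= 272 + 5.50 + 5
= 282.5 mOsm/kg ≈ 282.5 mOsm/kg
Osmolar gap = measured − calculated = 310 − 282.5 = 27.5 mOsm/kg

27.5 mOsm/kg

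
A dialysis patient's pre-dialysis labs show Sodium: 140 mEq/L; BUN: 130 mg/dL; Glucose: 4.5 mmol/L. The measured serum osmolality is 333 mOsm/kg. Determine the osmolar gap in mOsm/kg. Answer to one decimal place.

Calculated osmolality = 2·Na + glucose + BUN/2.8
= 2·140 + 4.5 + 130/2.8
= 280 + 4.50 + 46.43
= 330.93 mOsm/kg ≈ 330.9 mOsm/kg
Osmolar gap = measured − calculated = 333 − 330.9 = 2.1 mOsm/kg

2.1 mOsm/kg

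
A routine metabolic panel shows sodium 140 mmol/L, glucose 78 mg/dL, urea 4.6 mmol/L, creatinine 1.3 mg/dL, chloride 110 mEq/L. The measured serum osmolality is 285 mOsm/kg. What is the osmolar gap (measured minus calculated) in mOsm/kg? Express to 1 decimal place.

-3.9 mOsm/kg

Calculated osmolality = 2·Na + glucose/18 + urea
= 2·140 + 78/18 + 4.6
= 280 + 4.33 + 4.60
= 288.93 mOsm/kg ≈ 288.9 mOsm/kg
Osmolar gap = measured − calculated = 285 − 288.9 = -3.9 mOsm/kg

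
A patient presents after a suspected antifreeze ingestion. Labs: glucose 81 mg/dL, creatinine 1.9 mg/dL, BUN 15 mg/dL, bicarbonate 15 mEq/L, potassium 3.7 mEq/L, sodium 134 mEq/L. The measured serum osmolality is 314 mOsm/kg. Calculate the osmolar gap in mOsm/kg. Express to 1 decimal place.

36.1 mOsm/kg

Calculated osmolality = 2·Na + glucose/18 + BUN/2.8
= 2·134 + 81/18 + 15/2.8
= 268 + 4.50 + 5.36
= 277.86 mOsm/kg ≈ 277.9 mOsm/kg
Osmolar gap = measured − calculated = 314 − 277.9 = 36.1 mOsm/kg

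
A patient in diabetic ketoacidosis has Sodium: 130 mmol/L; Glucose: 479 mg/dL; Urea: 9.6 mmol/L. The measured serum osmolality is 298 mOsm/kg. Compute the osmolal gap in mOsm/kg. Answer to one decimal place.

Calculated osmolality = 2·Na + glucose/18 + urea
= 2·130 + 479/18 + 9.6
= 260 + 26.61 + 9.60
= 296.21 mOsm/kg ≈ 296.2 mOsm/kg
Osmolar gap = measured − calculated = 298 − 296.2 = 1.8 mOsm/kg

1.8 mOsm/kg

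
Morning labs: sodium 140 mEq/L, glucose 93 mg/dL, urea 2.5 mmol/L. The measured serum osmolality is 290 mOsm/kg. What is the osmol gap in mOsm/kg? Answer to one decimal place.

Calculated osmolality = 2·Na + glucose/18 + urea
= 2·140 + 93/18 + 2.5
= 280 + 5.17 + 2.50
= 287.67 mOsm/kg ≈ 287.7 mOsm/kg
Osmolar gap = measured − calculated = 290 − 287.7 = 2.3 mOsm/kg

2.3 mOsm/kg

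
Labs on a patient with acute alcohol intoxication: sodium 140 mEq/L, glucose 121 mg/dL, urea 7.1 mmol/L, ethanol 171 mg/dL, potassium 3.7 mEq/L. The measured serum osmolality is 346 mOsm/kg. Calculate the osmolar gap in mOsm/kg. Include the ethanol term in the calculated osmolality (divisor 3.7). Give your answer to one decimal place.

6.0 mOsm/kg

Calculated osmolality = 2·Na + glucose/18 + urea + ethanol/3.7
= 2·140 + 121/18 + 7.1 + 171/3.7
= 280 + 6.72 + 7.10 + 46.22
= 340.04 mOsm/kg ≈ 340.0 mOsm/kg
Osmolar gap = measured − calculated = 346 − 340.0 = 6.0 mOsm/kg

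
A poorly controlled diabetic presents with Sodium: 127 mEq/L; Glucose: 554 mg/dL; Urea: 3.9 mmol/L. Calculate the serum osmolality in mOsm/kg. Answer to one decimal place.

Calculated osmolality = 2·Na + glucose/18 + urea
= 2·127 + 554/18 + 3.9
= 254 + 30.78 + 3.90
= 288.68 mOsm/kg

288.7 mOsm/kg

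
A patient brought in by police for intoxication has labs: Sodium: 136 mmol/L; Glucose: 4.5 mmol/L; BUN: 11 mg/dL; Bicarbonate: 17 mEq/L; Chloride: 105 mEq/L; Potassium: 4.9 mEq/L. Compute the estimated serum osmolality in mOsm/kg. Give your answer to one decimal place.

Calculated osmolality = 2·Na + glucose + BUN/2.8
= 2·136 + 4.5 + 11/2.8
= 272 + 4.50 + 3.93
= 280.43 mOsm/kg

280.4 mOsm/kg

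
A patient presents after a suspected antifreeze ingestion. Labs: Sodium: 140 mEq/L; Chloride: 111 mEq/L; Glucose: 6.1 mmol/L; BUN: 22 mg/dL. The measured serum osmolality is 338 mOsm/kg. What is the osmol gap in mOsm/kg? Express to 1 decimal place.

Calculated osmolality = 2·Na + glucose + BUN/2.8
= 2·140 + 6.1 + 22/2.8
= 280 + 6.10 + 7.86
= 293.96 mOsm/kg ≈ 294.0 mOsm/kg
Osmolar gap = measured − calculated = 338 − 294.0 = 44.0 mOsm/kg

44.0 mOsm/kg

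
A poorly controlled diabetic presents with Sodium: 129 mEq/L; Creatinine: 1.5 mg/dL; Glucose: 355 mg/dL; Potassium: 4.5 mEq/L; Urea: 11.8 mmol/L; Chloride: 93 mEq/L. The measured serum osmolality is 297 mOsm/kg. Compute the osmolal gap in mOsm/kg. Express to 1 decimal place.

7.5 mOsm/kg

Calculated osmolality = 2·Na + glucose/18 + urea
= 2·129 + 355/18 + 11.8
= 258 + 19.72 + 11.80
= 289.52 mOsm/kg ≈ 289.5 mOsm/kg
Osmolar gap = measured − calculated = 297 − 289.5 = 7.5 mOsm/kg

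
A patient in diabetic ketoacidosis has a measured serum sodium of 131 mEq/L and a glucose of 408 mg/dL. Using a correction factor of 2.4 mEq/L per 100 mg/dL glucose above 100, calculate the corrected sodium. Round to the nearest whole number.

138 mEq/L

Corrected Na = measured Na + 2.4 · (glucose − 100)/100
= 131 + 2.4 · (408 − 100)/100
= 131 + 7.4
= 138.4 mEq/L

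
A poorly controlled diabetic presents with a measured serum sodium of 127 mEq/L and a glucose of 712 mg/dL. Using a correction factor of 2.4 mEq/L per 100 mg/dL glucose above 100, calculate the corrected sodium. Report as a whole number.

Corrected Na = measured Na + 2.4 · (glucose − 100)/100
= 127 + 2.4 · (712 − 100)/100
= 127 + 14.7
= 141.7 mEq/L

142 mEq/L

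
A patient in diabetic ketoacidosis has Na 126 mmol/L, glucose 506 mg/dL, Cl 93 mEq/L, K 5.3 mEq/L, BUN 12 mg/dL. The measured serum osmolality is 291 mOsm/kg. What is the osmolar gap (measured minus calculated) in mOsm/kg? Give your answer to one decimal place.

Calculated osmolality = 2·Na + glucose/18 + BUN/2.8
= 2·126 + 506/18 + 12/2.8
= 252 + 28.11 + 4.29
= 284.4 mOsm/kg ≈ 284.4 mOsm/kg
Osmolar gap = measured − calculated = 291 − 284.4 = 6.6 mOsm/kg

6.6 mOsm/kg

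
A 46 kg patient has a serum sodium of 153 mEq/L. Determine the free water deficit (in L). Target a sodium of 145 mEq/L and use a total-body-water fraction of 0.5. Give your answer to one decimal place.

TBW = 0.5 · 46 = 23 L
Free water deficit = TBW · (Na/145 − 1)
= 23 · (153/145 − 1)
= 23 · 0.0552
= 1.27 L

1.3 L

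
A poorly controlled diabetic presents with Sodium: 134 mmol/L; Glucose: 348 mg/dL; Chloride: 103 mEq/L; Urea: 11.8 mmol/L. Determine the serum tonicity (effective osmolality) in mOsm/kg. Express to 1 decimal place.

Effective osmolality excludes urea (freely permeant across cell membranes):
2·Na + glucose/18
= 2·134 + 348/18
= 268 + 19.33
= 287.33 mOsm/kg

287.3 mOsm/kg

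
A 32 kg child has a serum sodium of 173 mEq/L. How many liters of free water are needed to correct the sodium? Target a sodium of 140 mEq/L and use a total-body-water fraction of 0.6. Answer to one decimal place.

TBW = 0.6 · 32 = 19.2 L
Free water deficit = TBW · (Na/140 − 1)
= 19.2 · (173/140 − 1)
= 19.2 · 0.2357
= 4.53 L

4.5 L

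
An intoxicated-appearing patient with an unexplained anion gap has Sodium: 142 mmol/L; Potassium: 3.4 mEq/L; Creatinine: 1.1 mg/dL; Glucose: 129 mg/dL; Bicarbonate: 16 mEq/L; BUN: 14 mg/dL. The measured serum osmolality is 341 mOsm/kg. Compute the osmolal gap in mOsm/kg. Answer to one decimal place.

44.8 mOsm/kg

Calculated osmolality = 2·Na + glucose/18 + BUN/2.8
= 2·142 + 129/18 + 14/2.8
= 284 + 7.17 + 5
= 296.17 mOsm/kg ≈ 296.2 mOsm/kg
Osmolar gap = measured − calculated = 341 − 296.2 = 44.8 mOsm/kg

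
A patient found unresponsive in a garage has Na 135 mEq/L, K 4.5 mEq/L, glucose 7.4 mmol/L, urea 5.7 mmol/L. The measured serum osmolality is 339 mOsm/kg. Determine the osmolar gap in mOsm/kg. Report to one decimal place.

Calculated osmolality = 2·Na + glucose + urea
= 2·135 + 7.4 + 5.7
= 270 + 7.40 + 5.70
= 283.1 mOsm/kg ≈ 283.1 mOsm/kg
Osmolar gap = measured − calculated = 339 − 283.1 = 55.9 mOsm/kg

55.9 mOsm/kg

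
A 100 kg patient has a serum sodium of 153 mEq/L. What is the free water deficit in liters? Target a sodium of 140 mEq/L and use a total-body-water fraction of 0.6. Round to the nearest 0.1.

TBW = 0.6 · 100 = 60 L
Free water deficit = TBW · (Na/140 − 1)
= 60 · (153/140 − 1)
= 60 · 0.0929
= 5.57 L

5.6 L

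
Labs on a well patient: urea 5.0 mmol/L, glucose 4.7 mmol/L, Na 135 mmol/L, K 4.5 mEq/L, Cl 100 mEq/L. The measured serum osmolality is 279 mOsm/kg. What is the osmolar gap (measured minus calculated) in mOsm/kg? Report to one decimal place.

Calculated osmolality = 2·Na + glucose + urea
= 2·135 + 4.7 + 5
= 270 + 4.70 + 5
= 279.7 mOsm/kg ≈ 279.7 mOsm/kg
Osmolar gap = measured − calculated = 279 − 279.7 = -0.7 mOsm/kg

-0.7 mOsm/kg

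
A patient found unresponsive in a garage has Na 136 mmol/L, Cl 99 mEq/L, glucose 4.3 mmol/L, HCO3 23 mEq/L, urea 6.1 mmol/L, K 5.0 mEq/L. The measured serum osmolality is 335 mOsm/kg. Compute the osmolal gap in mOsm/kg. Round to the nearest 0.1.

Calculated osmolality = 2·Na + glucose + urea
= 2·136 + 4.3 + 6.1
= 272 + 4.30 + 6.10
= 282.4 mOsm/kg ≈ 282.4 mOsm/kg
Osmolar gap = measured − calculated = 335 − 282.4 = 52.6 mOsm/kg

52.6 mOsm/kg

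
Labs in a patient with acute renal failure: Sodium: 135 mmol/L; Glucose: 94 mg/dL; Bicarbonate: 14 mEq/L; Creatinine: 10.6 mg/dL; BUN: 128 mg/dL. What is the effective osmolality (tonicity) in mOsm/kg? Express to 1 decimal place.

Effective osmolality excludes urea (freely permeant across cell membranes):
2·Na + glucose/18
= 2·135 + 94/18
= 270 + 5.22
= 275.22 mOsm/kg

275.2 mOsm/kg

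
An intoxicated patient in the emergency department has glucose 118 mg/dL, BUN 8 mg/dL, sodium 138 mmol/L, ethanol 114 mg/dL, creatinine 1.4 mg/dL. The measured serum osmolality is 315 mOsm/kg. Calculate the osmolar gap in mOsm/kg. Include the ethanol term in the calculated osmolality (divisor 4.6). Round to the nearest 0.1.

4.8 mOsm/kg

Calculated osmolality = 2·Na + glucose/18 + BUN/2.8 + ethanol/4.6
= 2·138 + 118/18 + 8/2.8 + 114/4.6
= 276 + 6.56 + 2.86 + 24.78
= 310.2 mOsm/kg ≈ 310.2 mOsm/kg
Osmolar gap = measured − calculated = 315 − 310.2 = 4.8 mOsm/kg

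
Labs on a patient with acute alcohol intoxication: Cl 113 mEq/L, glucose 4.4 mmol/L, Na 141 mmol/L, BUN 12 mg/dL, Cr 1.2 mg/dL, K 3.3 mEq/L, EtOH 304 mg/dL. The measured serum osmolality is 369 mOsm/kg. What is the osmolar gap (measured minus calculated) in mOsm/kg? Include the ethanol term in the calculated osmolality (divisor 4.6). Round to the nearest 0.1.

12.2 mOsm/kg

Calculated osmolality = 2·Na + glucose + BUN/2.8 + ethanol/4.6
= 2·141 + 4.4 + 12/2.8 + 304/4.6
= 282 + 4.40 + 4.29 + 66.09
= 356.78 mOsm/kg ≈ 356.8 mOsm/kg
Osmolar gap = measured − calculated = 369 − 356.8 = 12.2 mOsm/kg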